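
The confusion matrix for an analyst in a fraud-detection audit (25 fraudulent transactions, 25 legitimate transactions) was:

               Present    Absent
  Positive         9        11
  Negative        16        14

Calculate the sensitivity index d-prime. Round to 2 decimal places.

H = 9/25 = 0.3600
FA = 11/25 = 0.4400
z(H) = z(0.3600) = -0.358
z(FA) = z(0.4400) = -0.151
d' = z(H) − z(FA) = -0.358 − (-0.151) = -0.207

d-prime = -0.21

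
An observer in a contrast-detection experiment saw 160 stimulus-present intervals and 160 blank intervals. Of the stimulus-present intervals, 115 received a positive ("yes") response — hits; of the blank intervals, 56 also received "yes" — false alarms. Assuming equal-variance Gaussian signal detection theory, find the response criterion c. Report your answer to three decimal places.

H = 115/160 = 0.7188
FA = 56/160 = 0.3500
z(H) = z(0.7188) = 0.5793
z(FA) = z(0.3500) = -0.3853
c = −½·[z(H) + z(FA)] = −0.5 × (0.5793 + (-0.3853)) = -0.0970
c < 0: the observer has a liberal response bias.

c = -0.097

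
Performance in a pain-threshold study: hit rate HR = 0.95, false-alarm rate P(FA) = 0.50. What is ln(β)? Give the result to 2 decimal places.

ln β = -1.35

z(0.95) = 1.645, z(0.50) = 0.000
ln β = −½·[z(H)² − z(FA)²] = −0.5 × (2.706 − 0.000) = -1.353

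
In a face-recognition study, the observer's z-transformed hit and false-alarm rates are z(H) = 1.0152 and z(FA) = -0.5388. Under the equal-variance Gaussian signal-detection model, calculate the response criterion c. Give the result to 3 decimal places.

c = −½·[z(H) + z(FA)] = −½·(1.0152 + (-0.5388)) = -0.2382
c < 0: the observer has a liberal response bias.

c = -0.238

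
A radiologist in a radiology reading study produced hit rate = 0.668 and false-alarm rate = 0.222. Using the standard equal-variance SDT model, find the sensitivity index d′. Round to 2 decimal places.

z(H) = 0.434
z(FA) = -0.765
d' = z(H) − z(FA) = 0.434 − (-0.765) = 1.199

d′ = 1.20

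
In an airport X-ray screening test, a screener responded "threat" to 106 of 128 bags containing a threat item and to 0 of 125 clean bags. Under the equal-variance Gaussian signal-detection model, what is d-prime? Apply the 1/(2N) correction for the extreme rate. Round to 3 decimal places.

d-prime = 3.599

The false-alarm rate is 0/125 = 0, so apply the 1/(2N) correction: FA → 1/(2·125) = 0.00400.
z(H) = z(0.82812) = 0.9468
z(FA) = z(0.00400) = -2.6521
d' = 0.9468 − (-2.6521) = 3.5989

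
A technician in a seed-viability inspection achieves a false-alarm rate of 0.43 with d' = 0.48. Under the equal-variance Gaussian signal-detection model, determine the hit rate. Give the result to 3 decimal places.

z(false-alarm rate) = z(0.43) = -0.1764
z(H) = z(FA) + d' = -0.1764 + 0.48 = 0.3036
hit rate = Φ(0.3036) = 0.6193

hit rate = 0.619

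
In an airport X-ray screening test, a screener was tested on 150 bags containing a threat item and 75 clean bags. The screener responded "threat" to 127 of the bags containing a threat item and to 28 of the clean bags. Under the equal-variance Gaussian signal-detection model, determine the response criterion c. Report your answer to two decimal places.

c = -0.35

H = 127/150 = 0.8467
FA = 28/75 = 0.3733
z(H) = 1.022
z(FA) = -0.323
c = −½·[z(H) + z(FA)] = −0.5 × (1.022 + (-0.323)) = -0.3495
c < 0: the screener has a liberal response bias.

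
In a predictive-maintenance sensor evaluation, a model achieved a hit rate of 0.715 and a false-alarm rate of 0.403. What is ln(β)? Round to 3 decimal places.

Φ⁻¹(H) = Φ⁻¹(0.715) = 0.5681
Φ⁻¹(FA) = Φ⁻¹(0.403) = -0.2456
ln β = −½·[z(H)² − z(FA)²] = −0.5 × (0.3227 − 0.0603) = -0.1312

ln β = -0.131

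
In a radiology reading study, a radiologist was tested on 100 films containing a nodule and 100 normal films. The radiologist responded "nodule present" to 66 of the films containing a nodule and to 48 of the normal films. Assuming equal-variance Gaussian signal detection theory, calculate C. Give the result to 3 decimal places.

C = -0.181

H = 66/100 = 0.6600
FA = 48/100 = 0.4800
Φ⁻¹(0.6600) = 0.4125, Φ⁻¹(0.4800) = -0.0502
c = −½·[z(H) + z(FA)] = −0.5 × (0.4125 + (-0.0502)) = -0.18115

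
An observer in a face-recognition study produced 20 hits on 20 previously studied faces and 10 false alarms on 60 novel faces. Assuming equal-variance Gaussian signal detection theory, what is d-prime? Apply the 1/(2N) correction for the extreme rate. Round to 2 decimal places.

d-prime = 2.93

The hit rate is 20/20 = 1, so apply the 1/(2N) correction: H → 1 − 1/(2·20) = 0.97500.
z(H) = z(0.97500) = 1.960
z(FA) = z(0.16667) = -0.967
d' = 1.960 − (-0.967) = 2.927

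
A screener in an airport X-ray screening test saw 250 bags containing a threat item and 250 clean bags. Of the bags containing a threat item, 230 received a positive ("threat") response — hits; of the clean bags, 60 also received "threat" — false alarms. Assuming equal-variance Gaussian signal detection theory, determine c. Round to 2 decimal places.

c = -0.35

H = 230/250 = 0.9200
FA = 60/250 = 0.2400
z(0.9200) = 1.4051, z(0.2400) = -0.7063
c = −½·[z(H) + z(FA)] = −0.5 × (1.4051 + (-0.7063)) = -0.3494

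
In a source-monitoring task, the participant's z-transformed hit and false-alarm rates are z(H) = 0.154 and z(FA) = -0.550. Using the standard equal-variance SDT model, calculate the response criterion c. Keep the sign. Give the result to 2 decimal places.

c = 0.20

c = −½·[z(H) + z(FA)] = −½·(0.154 + (-0.550)) = 0.198
c > 0: the participant has a conservative response bias.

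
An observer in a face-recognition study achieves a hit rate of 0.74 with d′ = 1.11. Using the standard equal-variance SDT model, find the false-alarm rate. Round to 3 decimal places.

false-alarm rate = 0.320

z(hit rate) = z(0.74) = 0.6433
z(FA) = z(H) − d' = 0.6433 − 1.11 = -0.4667
false-alarm rate = Φ(-0.4667) = 0.3204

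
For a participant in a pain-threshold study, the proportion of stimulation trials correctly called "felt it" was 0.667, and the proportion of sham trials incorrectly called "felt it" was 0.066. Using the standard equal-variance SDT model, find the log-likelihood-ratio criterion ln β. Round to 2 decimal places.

Φ⁻¹(H) = Φ⁻¹(0.667) = 0.432
Φ⁻¹(FA) = Φ⁻¹(0.066) = -1.506
ln β = −½·[z(H)² − z(FA)²] = −0.5 × (0.187 − 2.268) = 1.0405

ln β = 1.04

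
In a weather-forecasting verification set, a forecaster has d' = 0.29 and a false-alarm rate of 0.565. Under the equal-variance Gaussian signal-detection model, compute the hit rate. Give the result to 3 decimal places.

hit rate = 0.675

z(false-alarm rate) = z(0.565) = 0.1637
z(H) = z(FA) + d' = 0.1637 + 0.29 = 0.4537
hit rate = Φ(0.4537) = 0.6750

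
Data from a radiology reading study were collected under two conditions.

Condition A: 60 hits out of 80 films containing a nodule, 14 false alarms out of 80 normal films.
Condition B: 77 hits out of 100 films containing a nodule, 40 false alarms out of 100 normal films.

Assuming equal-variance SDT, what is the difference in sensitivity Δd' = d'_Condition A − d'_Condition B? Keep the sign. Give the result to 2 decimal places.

Condition A: z(0.7500) = 0.674, z(0.1750) = -0.935, d' = 1.609
Condition B: z(0.7700) = 0.739, z(0.4000) = -0.253, d' = 0.992
Δd' = d'_Condition A − d'_Condition B = 1.609 − 0.992 = 0.617
Condition A has the higher sensitivity.

Δd' = 0.62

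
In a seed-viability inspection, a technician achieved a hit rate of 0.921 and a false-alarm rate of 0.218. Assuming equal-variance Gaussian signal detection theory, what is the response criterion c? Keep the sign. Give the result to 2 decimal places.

c = -0.32

z(0.921) = 1.412, z(0.218) = -0.779
c = −½·[z(H) + z(FA)] = −0.5 × (1.412 + (-0.779)) = -0.3165
c < 0: the technician has a liberal response bias.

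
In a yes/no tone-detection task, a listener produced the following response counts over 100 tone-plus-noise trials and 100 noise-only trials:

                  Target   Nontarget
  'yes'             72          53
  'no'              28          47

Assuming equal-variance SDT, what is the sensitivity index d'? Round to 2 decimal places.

H = 72/100 = 0.7200
FA = 53/100 = 0.5300
z(H) = 0.5828
z(FA) = 0.0753
d' = z(H) − z(FA) = 0.5828 − 0.0753 = 0.5075

d' = 0.51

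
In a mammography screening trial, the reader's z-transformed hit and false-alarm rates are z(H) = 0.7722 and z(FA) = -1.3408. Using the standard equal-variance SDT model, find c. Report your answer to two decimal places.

c = −½·[z(H) + z(FA)] = −½·(0.7722 + (-1.3408)) = 0.2843

c = 0.28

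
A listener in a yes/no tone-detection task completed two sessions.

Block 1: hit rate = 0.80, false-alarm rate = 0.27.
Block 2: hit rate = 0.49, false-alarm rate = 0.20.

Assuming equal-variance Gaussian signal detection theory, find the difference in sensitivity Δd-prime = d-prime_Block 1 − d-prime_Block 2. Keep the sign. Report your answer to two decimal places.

Block 1: z(0.80) = 0.842, z(0.27) = -0.613, d' = 1.455
Block 2: z(0.49) = -0.025, z(0.20) = -0.842, d' = 0.817
Δd' = d'_Block 1 − d'_Block 2 = 1.455 − 0.817 = 0.638
Block 1 has the higher sensitivity.

Δd-prime = 0.64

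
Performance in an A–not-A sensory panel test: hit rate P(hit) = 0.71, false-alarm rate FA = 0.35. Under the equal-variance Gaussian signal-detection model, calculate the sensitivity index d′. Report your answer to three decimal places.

Φ⁻¹(0.71) = 0.5534, Φ⁻¹(0.35) = -0.3853
d' = z(H) − z(FA) = 0.5534 − (-0.3853) = 0.9387

d′ = 0.939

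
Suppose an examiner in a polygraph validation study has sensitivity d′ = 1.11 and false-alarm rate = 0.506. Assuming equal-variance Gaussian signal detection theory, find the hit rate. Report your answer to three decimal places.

hit rate = 0.870

z(false-alarm rate) = z(0.506) = 0.0150
z(H) = z(FA) + d' = 0.0150 + 1.11 = 1.1250
hit rate = Φ(1.1250) = 0.8697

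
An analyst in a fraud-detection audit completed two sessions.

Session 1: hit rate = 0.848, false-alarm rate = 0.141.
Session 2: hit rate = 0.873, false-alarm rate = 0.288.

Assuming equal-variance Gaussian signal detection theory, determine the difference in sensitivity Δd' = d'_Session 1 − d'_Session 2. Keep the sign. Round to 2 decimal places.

Session 1: z(0.848) = 1.028, z(0.141) = -1.076, d' = 2.104
Session 2: z(0.873) = 1.141, z(0.288) = -0.559, d' = 1.700
Δd' = d'_Session 1 − d'_Session 2 = 2.104 − 1.700 = 0.404
Session 1 has the higher sensitivity.

Δd' = 0.40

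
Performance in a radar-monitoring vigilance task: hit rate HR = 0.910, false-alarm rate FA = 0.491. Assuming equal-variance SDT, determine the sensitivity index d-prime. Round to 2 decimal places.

d-prime = 1.36

Φ⁻¹(H) = 1.341
Φ⁻¹(FA) = -0.023
d' = z(H) − z(FA) = 1.341 − (-0.023) = 1.364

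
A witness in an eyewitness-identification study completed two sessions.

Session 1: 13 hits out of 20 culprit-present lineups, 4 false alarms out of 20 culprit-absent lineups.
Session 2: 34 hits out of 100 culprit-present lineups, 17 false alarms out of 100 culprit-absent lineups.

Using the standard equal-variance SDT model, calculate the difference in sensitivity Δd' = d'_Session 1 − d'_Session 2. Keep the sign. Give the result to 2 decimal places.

Session 1: z(0.6500) = 0.385, z(0.2000) = -0.842, d' = 1.227
Session 2: z(0.3400) = -0.412, z(0.1700) = -0.954, d' = 0.542
Δd' = d'_Session 1 − d'_Session 2 = 1.227 − 0.542 = 0.685
Session 1 has the higher sensitivity.

Δd' = 0.69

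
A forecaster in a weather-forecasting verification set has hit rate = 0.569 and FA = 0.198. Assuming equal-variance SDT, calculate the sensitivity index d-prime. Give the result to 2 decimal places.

d-prime = 1.02

Φ⁻¹(H) = 0.1738
Φ⁻¹(FA) = -0.8488
d' = z(H) − z(FA) = 0.1738 − (-0.8488) = 1.0226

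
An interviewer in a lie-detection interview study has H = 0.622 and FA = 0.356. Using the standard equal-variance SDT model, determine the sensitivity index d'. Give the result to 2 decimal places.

Φ⁻¹(0.622) = 0.3107, Φ⁻¹(0.356) = -0.3692
d' = z(H) − z(FA) = 0.3107 − (-0.3692) = 0.6799

d' = 0.68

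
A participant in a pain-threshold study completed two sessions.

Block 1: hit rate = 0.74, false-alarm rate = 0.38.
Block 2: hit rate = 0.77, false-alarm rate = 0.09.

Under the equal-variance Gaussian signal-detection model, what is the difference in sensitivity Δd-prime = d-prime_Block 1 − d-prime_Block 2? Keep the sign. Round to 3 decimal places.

Block 1: z(0.74) = 0.6433, z(0.38) = -0.3055, d' = 0.9488
Block 2: z(0.77) = 0.7388, z(0.09) = -1.3408, d' = 2.0796
Δd' = d'_Block 1 − d'_Block 2 = 0.9488 − 2.0796 = -1.1308
Block 2 has the higher sensitivity.

Δd-prime = -1.131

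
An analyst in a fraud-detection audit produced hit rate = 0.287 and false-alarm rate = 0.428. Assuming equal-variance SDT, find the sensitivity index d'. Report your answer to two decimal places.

d' = -0.38

Φ⁻¹(H) = -0.5622
Φ⁻¹(FA) = -0.1815
d' = z(H) − z(FA) = -0.5622 − (-0.1815) = -0.3807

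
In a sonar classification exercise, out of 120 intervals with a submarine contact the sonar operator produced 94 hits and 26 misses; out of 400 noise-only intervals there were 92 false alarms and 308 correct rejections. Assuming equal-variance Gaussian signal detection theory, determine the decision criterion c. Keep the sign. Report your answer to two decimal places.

H = 94/120 = 0.7833
FA = 92/400 = 0.2300
z(0.7833) = 0.7834, z(0.2300) = -0.7388
c = −½·[z(H) + z(FA)] = −0.5 × (0.7834 + (-0.7388)) = -0.0223

c = -0.02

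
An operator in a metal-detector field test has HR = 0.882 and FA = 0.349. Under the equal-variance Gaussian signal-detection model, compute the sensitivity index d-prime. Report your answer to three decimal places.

d-prime = 1.573

z(0.882) = 1.1850, z(0.349) = -0.3880
d' = z(H) − z(FA) = 1.1850 − (-0.3880) = 1.5730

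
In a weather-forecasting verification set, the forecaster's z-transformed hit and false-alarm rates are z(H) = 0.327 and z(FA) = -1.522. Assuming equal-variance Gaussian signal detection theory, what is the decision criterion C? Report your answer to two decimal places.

c = −½·[z(H) + z(FA)] = −½·(0.327 + (-1.522)) = 0.5975
c > 0: the forecaster has a conservative response bias.

C = 0.60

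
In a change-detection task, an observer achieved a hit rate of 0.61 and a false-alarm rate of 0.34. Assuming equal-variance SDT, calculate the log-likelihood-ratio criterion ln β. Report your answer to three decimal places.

z(0.61) = 0.2793, z(0.34) = -0.4125
ln β = −½·[z(H)² − z(FA)²] = −0.5 × (0.0780 − 0.1702) = 0.0461

ln β = 0.046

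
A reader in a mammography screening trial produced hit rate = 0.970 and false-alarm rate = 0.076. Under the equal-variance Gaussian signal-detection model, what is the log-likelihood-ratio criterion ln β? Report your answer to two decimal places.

z(H) = z(0.970) = 1.881
z(FA) = z(0.076) = -1.433
ln β = −½·[z(H)² − z(FA)²] = −0.5 × (3.538 − 2.053) = -0.7425

ln β = -0.74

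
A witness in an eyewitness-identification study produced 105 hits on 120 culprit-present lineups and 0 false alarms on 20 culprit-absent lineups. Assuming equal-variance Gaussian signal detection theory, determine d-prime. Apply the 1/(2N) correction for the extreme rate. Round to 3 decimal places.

d-prime = 3.110

The false-alarm rate is 0/20 = 0, so apply the 1/(2N) correction: FA → 1/(2·20) = 0.02500.
z(H) = z(0.87500) = 1.1503
z(FA) = z(0.02500) = -1.9600
d' = 1.1503 − (-1.9600) = 3.1103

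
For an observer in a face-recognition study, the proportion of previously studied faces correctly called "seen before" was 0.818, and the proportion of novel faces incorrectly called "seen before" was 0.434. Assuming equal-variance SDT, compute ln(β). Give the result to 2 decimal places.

ln β = -0.40

z(0.818) = 0.908, z(0.434) = -0.166
ln β = −½·[z(H)² − z(FA)²] = −0.5 × (0.824 − 0.028) = -0.398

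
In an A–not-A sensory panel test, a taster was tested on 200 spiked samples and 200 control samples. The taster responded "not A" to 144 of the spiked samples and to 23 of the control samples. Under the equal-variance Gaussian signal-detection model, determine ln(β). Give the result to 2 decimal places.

H = 144/200 = 0.7200
FA = 23/200 = 0.1150
z(H) = z(0.7200) = 0.583
z(FA) = z(0.1150) = -1.200
ln β = −½·[z(H)² − z(FA)²] = −0.5 × (0.340 − 1.440) = 0.550

ln β = 0.55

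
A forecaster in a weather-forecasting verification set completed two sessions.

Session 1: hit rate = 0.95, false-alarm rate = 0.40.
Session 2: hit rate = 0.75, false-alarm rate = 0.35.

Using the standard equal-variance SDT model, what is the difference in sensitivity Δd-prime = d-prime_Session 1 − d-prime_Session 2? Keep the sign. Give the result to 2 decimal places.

Session 1: z(0.95) = 1.645, z(0.40) = -0.253, d' = 1.898
Session 2: z(0.75) = 0.674, z(0.35) = -0.385, d' = 1.059
Δd' = d'_Session 1 − d'_Session 2 = 1.898 − 1.059 = 0.839
Session 1 has the higher sensitivity.

Δd-prime = 0.84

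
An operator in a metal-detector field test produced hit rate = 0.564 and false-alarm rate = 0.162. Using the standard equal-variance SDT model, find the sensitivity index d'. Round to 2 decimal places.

d' = 1.15

Φ⁻¹(H) = Φ⁻¹(0.564) = 0.1611
Φ⁻¹(FA) = Φ⁻¹(0.162) = -0.9863
d' = z(H) − z(FA) = 0.1611 − (-0.9863) = 1.1474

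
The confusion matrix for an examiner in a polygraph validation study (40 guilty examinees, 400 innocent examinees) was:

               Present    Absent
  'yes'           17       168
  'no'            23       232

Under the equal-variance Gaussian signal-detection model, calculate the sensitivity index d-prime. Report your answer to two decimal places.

H = 17/40 = 0.4250
FA = 168/400 = 0.4200
z(H) = -0.189
z(FA) = -0.202
d' = z(H) − z(FA) = -0.189 − (-0.202) = 0.013

d-prime = 0.01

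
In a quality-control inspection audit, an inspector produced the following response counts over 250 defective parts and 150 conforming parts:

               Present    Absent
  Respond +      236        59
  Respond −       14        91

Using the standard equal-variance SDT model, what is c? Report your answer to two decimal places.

c = -0.66

H = 236/250 = 0.9440
FA = 59/150 = 0.3933
z(H) = 1.5893
z(FA) = -0.2707
c = −½·[z(H) + z(FA)] = −0.5 × (1.5893 + (-0.2707)) = -0.6593
c < 0: the inspector has a liberal response bias.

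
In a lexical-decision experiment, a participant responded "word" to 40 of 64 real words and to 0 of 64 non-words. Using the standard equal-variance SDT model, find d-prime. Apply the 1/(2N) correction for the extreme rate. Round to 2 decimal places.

d-prime = 2.74

The false-alarm rate is 0/64 = 0, so apply the 1/(2N) correction: FA → 1/(2·64) = 0.00781.
z(H) = z(0.62500) = 0.319
z(FA) = z(0.00781) = -2.418
d' = 0.319 − (-2.418) = 2.737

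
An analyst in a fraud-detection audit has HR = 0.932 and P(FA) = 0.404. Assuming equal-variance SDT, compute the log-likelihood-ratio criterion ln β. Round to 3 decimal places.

z(H) = 1.4909
z(FA) = -0.2430
ln β = −½·[z(H)² − z(FA)²] = −0.5 × (2.2228 − 0.0590) = -1.0819

ln β = -1.082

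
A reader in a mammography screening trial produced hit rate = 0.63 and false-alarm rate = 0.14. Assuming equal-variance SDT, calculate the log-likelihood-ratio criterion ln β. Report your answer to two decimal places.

z(0.63) = 0.332, z(0.14) = -1.080
ln β = −½·[z(H)² − z(FA)²] = −0.5 × (0.110 − 1.166) = 0.528

ln β = 0.53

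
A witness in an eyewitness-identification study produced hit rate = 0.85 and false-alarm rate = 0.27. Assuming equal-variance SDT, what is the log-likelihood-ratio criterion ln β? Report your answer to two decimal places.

Φ⁻¹(H) = 1.036
Φ⁻¹(FA) = -0.613
ln β = −½·[z(H)² − z(FA)²] = −0.5 × (1.073 − 0.376) = -0.3485

ln β = -0.35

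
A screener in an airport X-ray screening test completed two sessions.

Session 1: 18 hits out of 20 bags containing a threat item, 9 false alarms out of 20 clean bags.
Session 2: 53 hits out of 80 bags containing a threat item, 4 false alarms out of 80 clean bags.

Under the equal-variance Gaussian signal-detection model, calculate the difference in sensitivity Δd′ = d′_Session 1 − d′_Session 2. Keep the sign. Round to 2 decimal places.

Δd′ = -0.66

Session 1: z(0.9000) = 1.282, z(0.4500) = -0.126, d' = 1.408
Session 2: z(0.6625) = 0.419, z(0.0500) = -1.645, d' = 2.064
Δd' = d'_Session 1 − d'_Session 2 = 1.408 − 2.064 = -0.656
Session 2 has the higher sensitivity.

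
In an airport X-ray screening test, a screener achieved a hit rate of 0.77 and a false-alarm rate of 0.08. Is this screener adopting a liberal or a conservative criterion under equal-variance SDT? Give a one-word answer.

z(H) = 0.739, z(FA) = -1.405
c = −½·(z(H) + z(FA)) = 0.333
c > 0 → conservative criterion (biased toward responding “no”).

conservative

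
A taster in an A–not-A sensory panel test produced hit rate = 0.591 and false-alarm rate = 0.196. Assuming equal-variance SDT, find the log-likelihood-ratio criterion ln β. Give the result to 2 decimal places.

ln β = 0.34

Φ⁻¹(H) = 0.230
Φ⁻¹(FA) = -0.856
ln β = −½·[z(H)² − z(FA)²] = −0.5 × (0.053 − 0.733) = 0.340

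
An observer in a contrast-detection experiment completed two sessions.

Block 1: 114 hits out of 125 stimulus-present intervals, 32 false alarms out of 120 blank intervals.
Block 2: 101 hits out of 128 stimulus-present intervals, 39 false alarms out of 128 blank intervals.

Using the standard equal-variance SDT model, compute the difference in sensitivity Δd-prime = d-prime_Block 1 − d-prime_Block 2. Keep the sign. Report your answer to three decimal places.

Block 1: z(0.9120) = 1.3532, z(0.2667) = -0.6228, d' = 1.9760
Block 2: z(0.7891) = 0.8033, z(0.3047) = -0.5109, d' = 1.3142
Δd' = d'_Block 1 − d'_Block 2 = 1.9760 − 1.3142 = 0.6618
Block 1 has the higher sensitivity.

Δd-prime = 0.662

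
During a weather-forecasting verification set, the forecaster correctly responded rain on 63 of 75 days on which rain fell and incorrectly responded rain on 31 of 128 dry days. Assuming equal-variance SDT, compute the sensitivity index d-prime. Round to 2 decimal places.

H = 63/75 = 0.8400
FA = 31/128 = 0.2422
Φ⁻¹(H) = Φ⁻¹(0.8400) = 0.994
Φ⁻¹(FA) = Φ⁻¹(0.2422) = -0.699
d' = z(H) − z(FA) = 0.994 − (-0.699) = 1.693

d-prime = 1.69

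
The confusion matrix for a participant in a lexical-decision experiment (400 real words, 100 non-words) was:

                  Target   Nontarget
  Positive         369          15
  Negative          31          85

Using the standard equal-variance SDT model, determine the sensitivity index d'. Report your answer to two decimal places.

d' = 2.46

H = 369/400 = 0.9225
FA = 15/100 = 0.1500
Φ⁻¹(H) = Φ⁻¹(0.9225) = 1.422
Φ⁻¹(FA) = Φ⁻¹(0.1500) = -1.036
d' = z(H) − z(FA) = 1.422 − (-1.036) = 2.458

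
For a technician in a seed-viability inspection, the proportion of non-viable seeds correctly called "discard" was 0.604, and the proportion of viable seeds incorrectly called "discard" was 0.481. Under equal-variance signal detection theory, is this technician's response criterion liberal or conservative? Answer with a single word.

z(H) = 0.264, z(FA) = -0.048
c = −½·(z(H) + z(FA)) = -0.108
c < 0 → liberal criterion (biased toward responding “yes”).

liberal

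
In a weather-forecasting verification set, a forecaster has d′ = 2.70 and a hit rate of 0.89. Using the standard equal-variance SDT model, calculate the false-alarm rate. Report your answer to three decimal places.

false-alarm rate = 0.070

z(hit rate) = z(0.89) = 1.2265
z(FA) = z(H) − d' = 1.2265 − 2.70 = -1.4735
false-alarm rate = Φ(-1.4735) = 0.0703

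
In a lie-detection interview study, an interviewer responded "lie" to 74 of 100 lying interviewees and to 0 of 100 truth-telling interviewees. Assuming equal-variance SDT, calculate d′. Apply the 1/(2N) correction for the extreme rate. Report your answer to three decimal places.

d′ = 3.219

The false-alarm rate is 0/100 = 0, so apply the 1/(2N) correction: FA → 1/(2·100) = 0.00500.
z(H) = z(0.74000) = 0.6433
z(FA) = z(0.00500) = -2.5758
d' = 0.6433 − (-2.5758) = 3.2191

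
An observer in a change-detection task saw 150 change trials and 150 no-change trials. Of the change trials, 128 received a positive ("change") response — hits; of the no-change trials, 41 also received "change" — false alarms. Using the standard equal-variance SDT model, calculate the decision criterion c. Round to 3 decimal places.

H = 128/150 = 0.8533
FA = 41/150 = 0.2733
z(H) = 1.0507
z(FA) = -0.6029
c = −½·[z(H) + z(FA)] = −0.5 × (1.0507 + (-0.6029)) = -0.2239

c = -0.224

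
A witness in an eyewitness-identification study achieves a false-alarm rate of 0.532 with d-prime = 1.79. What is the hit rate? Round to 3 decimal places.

z(false-alarm rate) = z(0.532) = 0.0803
z(H) = z(FA) + d' = 0.0803 + 1.79 = 1.8703
hit rate = Φ(1.8703) = 0.9693

hit rate = 0.969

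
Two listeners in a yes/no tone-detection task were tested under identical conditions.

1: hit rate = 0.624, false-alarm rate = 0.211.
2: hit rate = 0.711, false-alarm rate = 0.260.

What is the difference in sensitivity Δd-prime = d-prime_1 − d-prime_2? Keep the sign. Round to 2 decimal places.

1: z(0.624) = 0.316, z(0.211) = -0.803, d' = 1.119
2: z(0.711) = 0.556, z(0.260) = -0.643, d' = 1.199
Δd' = d'_1 − d'_2 = 1.119 − 1.199 = -0.080
2 has the higher sensitivity.

Δd-prime = -0.08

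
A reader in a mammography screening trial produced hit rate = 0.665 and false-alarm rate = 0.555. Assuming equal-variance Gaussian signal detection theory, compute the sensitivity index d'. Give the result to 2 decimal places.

z(H) = 0.4261
z(FA) = 0.1383
d' = z(H) − z(FA) = 0.4261 − 0.1383 = 0.2878

d' = 0.29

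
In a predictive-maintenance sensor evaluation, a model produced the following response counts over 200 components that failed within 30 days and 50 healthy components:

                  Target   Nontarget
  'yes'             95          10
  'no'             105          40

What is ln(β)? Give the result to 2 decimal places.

ln β = 0.35

H = 95/200 = 0.4750
FA = 10/50 = 0.2000
z(0.4750) = -0.063, z(0.2000) = -0.842
ln β = −½·[z(H)² − z(FA)²] = −0.5 × (0.004 − 0.709) = 0.3525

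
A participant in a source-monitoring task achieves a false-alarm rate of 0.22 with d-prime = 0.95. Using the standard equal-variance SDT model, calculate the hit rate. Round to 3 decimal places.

z(false-alarm rate) = z(0.22) = -0.7722
z(H) = z(FA) + d' = -0.7722 + 0.95 = 0.1778
hit rate = Φ(0.1778) = 0.5706

hit rate = 0.571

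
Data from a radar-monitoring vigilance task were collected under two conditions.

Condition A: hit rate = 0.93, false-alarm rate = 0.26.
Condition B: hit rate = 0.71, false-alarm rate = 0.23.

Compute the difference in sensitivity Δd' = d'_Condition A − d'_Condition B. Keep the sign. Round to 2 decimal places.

Δd' = 0.83

Condition A: z(0.93) = 1.476, z(0.26) = -0.643, d' = 2.119
Condition B: z(0.71) = 0.553, z(0.23) = -0.739, d' = 1.292
Δd' = d'_Condition A − d'_Condition B = 2.119 − 1.292 = 0.827
Condition A has the higher sensitivity.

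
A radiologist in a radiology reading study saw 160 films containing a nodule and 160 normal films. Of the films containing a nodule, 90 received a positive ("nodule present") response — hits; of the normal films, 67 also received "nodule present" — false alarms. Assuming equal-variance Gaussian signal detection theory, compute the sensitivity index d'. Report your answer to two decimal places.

d' = 0.36

H = 90/160 = 0.5625
FA = 67/160 = 0.4188
z(H) = z(0.5625) = 0.1573
z(FA) = z(0.4188) = -0.2050
d' = z(H) − z(FA) = 0.1573 − (-0.2050) = 0.3623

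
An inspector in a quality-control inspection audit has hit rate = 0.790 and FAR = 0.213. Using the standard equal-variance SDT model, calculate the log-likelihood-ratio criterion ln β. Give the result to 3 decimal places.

z(H) = 0.8064
z(FA) = -0.7961
ln β = −½·[z(H)² − z(FA)²] = −0.5 × (0.6503 − 0.6338) = -0.00825

ln β = -0.008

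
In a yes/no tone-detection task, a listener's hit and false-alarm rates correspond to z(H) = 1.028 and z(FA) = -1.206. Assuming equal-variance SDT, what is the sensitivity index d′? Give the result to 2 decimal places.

d′ = 2.23

d' = z(H) − z(FA) = 1.028 − (-1.206) = 2.234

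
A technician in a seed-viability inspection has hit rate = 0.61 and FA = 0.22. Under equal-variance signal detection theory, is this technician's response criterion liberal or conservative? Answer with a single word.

z(H) = 0.279, z(FA) = -0.772
c = −½·(z(H) + z(FA)) = 0.2465
c > 0 → conservative criterion (biased toward responding “no”).

conservative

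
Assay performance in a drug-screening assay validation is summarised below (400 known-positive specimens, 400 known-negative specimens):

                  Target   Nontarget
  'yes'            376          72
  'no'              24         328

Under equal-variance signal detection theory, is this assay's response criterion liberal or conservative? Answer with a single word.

liberal

z(H) = 1.555, z(FA) = -0.915
c = −½·(z(H) + z(FA)) = -0.320
c < 0 → liberal criterion (biased toward responding “yes”).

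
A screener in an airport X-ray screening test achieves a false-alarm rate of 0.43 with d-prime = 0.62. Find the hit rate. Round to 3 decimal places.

z(false-alarm rate) = z(0.43) = -0.1764
z(H) = z(FA) + d' = -0.1764 + 0.62 = 0.4436
hit rate = Φ(0.4436) = 0.6713

hit rate = 0.671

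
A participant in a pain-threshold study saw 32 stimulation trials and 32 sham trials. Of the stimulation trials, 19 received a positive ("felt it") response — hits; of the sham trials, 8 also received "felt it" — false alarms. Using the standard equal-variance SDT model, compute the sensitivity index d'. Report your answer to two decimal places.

d' = 0.91

H = 19/32 = 0.5938
FA = 8/32 = 0.2500
z(H) = z(0.5938) = 0.237
z(FA) = z(0.2500) = -0.674
d' = z(H) − z(FA) = 0.237 − (-0.674) = 0.911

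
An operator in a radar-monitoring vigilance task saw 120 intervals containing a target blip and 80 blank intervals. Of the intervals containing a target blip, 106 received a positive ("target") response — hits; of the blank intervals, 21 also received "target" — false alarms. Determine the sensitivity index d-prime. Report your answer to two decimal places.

d-prime = 1.83

H = 106/120 = 0.8833
FA = 21/80 = 0.2625
z(H) = z(0.8833) = 1.192
z(FA) = z(0.2625) = -0.636
d' = z(H) − z(FA) = 1.192 − (-0.636) = 1.828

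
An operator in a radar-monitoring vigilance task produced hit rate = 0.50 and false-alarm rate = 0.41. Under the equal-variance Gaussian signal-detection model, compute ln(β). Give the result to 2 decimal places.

ln β = 0.03

Φ⁻¹(H) = 0.000
Φ⁻¹(FA) = -0.228
ln β = −½·[z(H)² − z(FA)²] = −0.5 × (0.000 − 0.052) = 0.026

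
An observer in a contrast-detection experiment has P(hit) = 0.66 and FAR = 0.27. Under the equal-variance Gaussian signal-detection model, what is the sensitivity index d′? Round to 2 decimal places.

d′ = 1.03

z(H) = z(0.66) = 0.412
z(FA) = z(0.27) = -0.613
d' = z(H) − z(FA) = 0.412 − (-0.613) = 1.025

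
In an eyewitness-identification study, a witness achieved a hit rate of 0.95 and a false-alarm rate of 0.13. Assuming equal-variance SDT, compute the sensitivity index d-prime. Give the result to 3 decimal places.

z(H) = z(0.95) = 1.6449
z(FA) = z(0.13) = -1.1264
d' = z(H) − z(FA) = 1.6449 − (-1.1264) = 2.7713

d-prime = 2.771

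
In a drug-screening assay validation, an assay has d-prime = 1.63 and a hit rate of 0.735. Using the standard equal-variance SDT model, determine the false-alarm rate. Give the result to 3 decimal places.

z(hit rate) = z(0.735) = 0.6280
z(FA) = z(H) − d' = 0.6280 − 1.63 = -1.0020
false-alarm rate = Φ(-1.0020) = 0.1582

false-alarm rate = 0.158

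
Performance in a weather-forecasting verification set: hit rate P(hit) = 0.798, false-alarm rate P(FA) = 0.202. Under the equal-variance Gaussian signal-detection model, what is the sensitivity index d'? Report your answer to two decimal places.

d' = 1.67

Φ⁻¹(H) = 0.834
Φ⁻¹(FA) = -0.834
d' = z(H) − z(FA) = 0.834 − (-0.834) = 1.668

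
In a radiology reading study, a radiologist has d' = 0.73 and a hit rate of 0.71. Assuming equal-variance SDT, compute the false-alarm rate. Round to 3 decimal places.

z(hit rate) = z(0.71) = 0.5534
z(FA) = z(H) − d' = 0.5534 − 0.73 = -0.1766
false-alarm rate = Φ(-0.1766) = 0.4299

false-alarm rate = 0.430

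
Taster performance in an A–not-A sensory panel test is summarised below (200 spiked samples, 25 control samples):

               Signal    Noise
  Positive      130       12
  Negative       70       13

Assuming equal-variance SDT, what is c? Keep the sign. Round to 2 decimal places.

c = -0.17

H = 130/200 = 0.6500
FA = 12/25 = 0.4800
z(H) = 0.3853
z(FA) = -0.0502
c = −½·[z(H) + z(FA)] = −0.5 × (0.3853 + (-0.0502)) = -0.16755
c < 0: the taster has a liberal response bias.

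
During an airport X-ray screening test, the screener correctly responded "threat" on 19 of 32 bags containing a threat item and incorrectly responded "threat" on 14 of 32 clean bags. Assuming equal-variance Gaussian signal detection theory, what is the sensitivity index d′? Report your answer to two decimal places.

H = 19/32 = 0.5938
FA = 14/32 = 0.4375
Φ⁻¹(0.5938) = 0.2373, Φ⁻¹(0.4375) = -0.1573
d' = z(H) − z(FA) = 0.2373 − (-0.1573) = 0.3946

d′ = 0.39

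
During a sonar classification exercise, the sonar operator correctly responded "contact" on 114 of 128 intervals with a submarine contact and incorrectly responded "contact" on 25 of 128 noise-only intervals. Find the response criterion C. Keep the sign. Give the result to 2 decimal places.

H = 114/128 = 0.8906
FA = 25/128 = 0.1953
z(H) = z(0.8906) = 1.2297
z(FA) = z(0.1953) = -0.8585
c = −½·[z(H) + z(FA)] = −0.5 × (1.2297 + (-0.8585)) = -0.1856
c < 0: the sonar operator has a liberal response bias.

C = -0.19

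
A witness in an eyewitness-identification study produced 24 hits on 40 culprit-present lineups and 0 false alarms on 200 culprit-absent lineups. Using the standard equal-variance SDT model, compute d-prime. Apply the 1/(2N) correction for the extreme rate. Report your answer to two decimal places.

d-prime = 3.06

The false-alarm rate is 0/200 = 0, so apply the 1/(2N) correction: FA → 1/(2·200) = 0.00250.
z(H) = z(0.60000) = 0.253
z(FA) = z(0.00250) = -2.807
d' = 0.253 − (-2.807) = 3.060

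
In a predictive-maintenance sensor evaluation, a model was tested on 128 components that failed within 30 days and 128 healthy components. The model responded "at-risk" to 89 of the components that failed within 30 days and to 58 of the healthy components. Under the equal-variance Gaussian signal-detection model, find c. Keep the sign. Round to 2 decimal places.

H = 89/128 = 0.6953
FA = 58/128 = 0.4531
z(H) = 0.5109
z(FA) = -0.1178
c = −½·[z(H) + z(FA)] = −0.5 × (0.5109 + (-0.1178)) = -0.19655

c = -0.20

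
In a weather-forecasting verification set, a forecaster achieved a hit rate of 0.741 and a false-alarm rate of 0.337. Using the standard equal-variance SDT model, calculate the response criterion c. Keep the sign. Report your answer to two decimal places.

Φ⁻¹(H) = Φ⁻¹(0.741) = 0.646
Φ⁻¹(FA) = Φ⁻¹(0.337) = -0.421
c = −½·[z(H) + z(FA)] = −0.5 × (0.646 + (-0.421)) = -0.1125
c < 0: the forecaster has a liberal response bias.

c = -0.11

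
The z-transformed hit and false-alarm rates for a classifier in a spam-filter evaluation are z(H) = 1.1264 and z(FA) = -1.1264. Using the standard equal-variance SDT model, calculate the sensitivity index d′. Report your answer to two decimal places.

d' = z(H) − z(FA) = 1.1264 − (-1.1264) = 2.2528

d′ = 2.25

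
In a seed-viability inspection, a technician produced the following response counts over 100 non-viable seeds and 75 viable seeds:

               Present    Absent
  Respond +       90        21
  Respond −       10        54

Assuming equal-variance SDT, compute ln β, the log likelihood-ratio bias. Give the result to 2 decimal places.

ln β = -0.65

H = 90/100 = 0.9000
FA = 21/75 = 0.2800
z(H) = z(0.9000) = 1.282
z(FA) = z(0.2800) = -0.583
ln β = −½·[z(H)² − z(FA)²] = −0.5 × (1.644 − 0.340) = -0.652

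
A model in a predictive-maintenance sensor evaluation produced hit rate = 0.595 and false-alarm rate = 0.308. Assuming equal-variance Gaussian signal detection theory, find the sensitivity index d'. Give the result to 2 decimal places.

d' = 0.74

z(0.595) = 0.240, z(0.308) = -0.502
d' = z(H) − z(FA) = 0.240 − (-0.502) = 0.742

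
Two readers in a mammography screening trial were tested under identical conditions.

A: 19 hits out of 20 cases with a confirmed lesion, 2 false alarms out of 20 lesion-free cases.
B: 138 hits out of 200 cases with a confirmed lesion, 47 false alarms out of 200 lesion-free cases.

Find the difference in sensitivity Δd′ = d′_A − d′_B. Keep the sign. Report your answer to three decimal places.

Δd′ = 1.708

A: z(0.9500) = 1.6449, z(0.1000) = -1.2816, d' = 2.9265
B: z(0.6900) = 0.4959, z(0.2350) = -0.7225, d' = 1.2184
Δd' = d'_A − d'_B = 2.9265 − 1.2184 = 1.7081
A has the higher sensitivity.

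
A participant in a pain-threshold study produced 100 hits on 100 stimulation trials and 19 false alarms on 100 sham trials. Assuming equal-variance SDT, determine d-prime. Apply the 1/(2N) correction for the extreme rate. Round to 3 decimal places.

d-prime = 3.454

The hit rate is 100/100 = 1, so apply the 1/(2N) correction: H → 1 − 1/(2·100) = 0.99500.
z(H) = z(0.99500) = 2.5758
z(FA) = z(0.19000) = -0.8779
d' = 2.5758 − (-0.8779) = 3.4537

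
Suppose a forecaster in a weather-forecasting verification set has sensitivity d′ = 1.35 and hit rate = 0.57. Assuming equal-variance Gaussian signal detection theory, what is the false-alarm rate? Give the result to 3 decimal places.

z(hit rate) = z(0.57) = 0.1764
z(FA) = z(H) − d' = 0.1764 − 1.35 = -1.1736
false-alarm rate = Φ(-1.1736) = 0.1203

false-alarm rate = 0.120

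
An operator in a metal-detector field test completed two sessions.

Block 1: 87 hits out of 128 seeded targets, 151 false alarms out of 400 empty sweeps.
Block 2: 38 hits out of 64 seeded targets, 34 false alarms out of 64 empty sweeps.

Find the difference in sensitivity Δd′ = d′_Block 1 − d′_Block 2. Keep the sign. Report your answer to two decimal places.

Block 1: z(0.6797) = 0.467, z(0.3775) = -0.312, d' = 0.779
Block 2: z(0.5938) = 0.237, z(0.5312) = 0.078, d' = 0.159
Δd' = d'_Block 1 − d'_Block 2 = 0.779 − 0.159 = 0.620
Block 1 has the higher sensitivity.

Δd′ = 0.62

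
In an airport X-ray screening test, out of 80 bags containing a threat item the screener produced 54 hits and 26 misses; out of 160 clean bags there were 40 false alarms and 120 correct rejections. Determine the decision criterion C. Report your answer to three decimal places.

C = 0.110

H = 54/80 = 0.6750
FA = 40/160 = 0.2500
z(H) = 0.4538
z(FA) = -0.6745
c = −½·[z(H) + z(FA)] = −0.5 × (0.4538 + (-0.6745)) = 0.11035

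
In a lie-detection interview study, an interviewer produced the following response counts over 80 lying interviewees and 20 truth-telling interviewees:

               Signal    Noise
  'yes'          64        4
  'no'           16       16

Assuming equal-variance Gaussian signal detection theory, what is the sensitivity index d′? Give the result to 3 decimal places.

d′ = 1.683

H = 64/80 = 0.8000
FA = 4/20 = 0.2000
z(H) = z(0.8000) = 0.8416
z(FA) = z(0.2000) = -0.8416
d' = z(H) − z(FA) = 0.8416 − (-0.8416) = 1.6832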